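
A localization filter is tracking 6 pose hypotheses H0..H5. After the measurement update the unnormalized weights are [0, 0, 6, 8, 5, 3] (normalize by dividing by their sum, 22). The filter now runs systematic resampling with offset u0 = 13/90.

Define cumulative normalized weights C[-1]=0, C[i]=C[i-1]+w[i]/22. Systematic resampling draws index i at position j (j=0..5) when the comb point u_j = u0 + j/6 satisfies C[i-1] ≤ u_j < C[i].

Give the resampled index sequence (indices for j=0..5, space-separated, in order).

C = [0, 0, 3/11, 7/11, 19/22, 1]
j=0: u_0=13/90 ∈ [0, 3/11) → index 2
j=1: u_1=14/45 ∈ [3/11, 7/11) → index 3
j=2: u_2=43/90 ∈ [3/11, 7/11) → index 3
j=3: u_3=29/45 ∈ [7/11, 19/22) → index 4
j=4: u_4=73/90 ∈ [7/11, 19/22) → index 4
j=5: u_5=44/45 ∈ [19/22, 1) → index 5

2 3 3 4 4 5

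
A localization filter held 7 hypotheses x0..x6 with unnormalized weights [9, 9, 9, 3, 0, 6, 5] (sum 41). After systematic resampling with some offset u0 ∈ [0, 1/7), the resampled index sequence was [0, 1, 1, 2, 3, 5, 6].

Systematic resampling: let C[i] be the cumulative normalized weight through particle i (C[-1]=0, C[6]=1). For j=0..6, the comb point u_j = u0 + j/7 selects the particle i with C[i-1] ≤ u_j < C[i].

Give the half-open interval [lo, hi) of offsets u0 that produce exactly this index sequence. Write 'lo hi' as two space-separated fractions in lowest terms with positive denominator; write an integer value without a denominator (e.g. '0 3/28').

25/287 1/7

C = [9/41, 18/41, 27/41, 30/41, 30/41, 36/41, 1]
j=0 picked index 0: u0 ∈ [0, 9/41)
j=1 picked index 1: u0 ∈ [22/287, 85/287)
j=2 picked index 1: u0 ∈ [-19/287, 44/287)
j=3 picked index 2: u0 ∈ [3/287, 66/287)
j=4 picked index 3: u0 ∈ [25/287, 46/287)
j=5 picked index 5: u0 ∈ [5/287, 47/287)
j=6 picked index 6: u0 ∈ [6/287, 1/7)
intersection: [25/287, 1/7)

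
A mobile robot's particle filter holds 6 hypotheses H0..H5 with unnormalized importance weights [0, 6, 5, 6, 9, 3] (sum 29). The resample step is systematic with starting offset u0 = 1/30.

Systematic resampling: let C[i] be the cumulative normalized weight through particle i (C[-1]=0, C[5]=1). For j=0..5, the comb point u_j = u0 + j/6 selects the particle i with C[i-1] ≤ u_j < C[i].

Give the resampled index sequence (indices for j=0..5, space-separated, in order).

C = [0, 6/29, 11/29, 17/29, 26/29, 1]
j=0: u_0=1/30 ∈ [0, 6/29) → index 1
j=1: u_1=1/5 ∈ [0, 6/29) → index 1
j=2: u_2=11/30 ∈ [6/29, 11/29) → index 2
j=3: u_3=8/15 ∈ [11/29, 17/29) → index 3
j=4: u_4=7/10 ∈ [17/29, 26/29) → index 4
j=5: u_5=13/15 ∈ [17/29, 26/29) → index 4

1 1 2 3 4 4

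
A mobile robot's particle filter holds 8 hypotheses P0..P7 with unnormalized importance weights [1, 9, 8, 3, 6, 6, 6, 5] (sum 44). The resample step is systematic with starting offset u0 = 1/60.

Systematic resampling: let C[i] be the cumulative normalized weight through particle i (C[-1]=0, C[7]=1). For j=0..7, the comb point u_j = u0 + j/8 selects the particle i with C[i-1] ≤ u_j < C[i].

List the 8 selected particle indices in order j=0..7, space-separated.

C = [1/44, 5/22, 9/22, 21/44, 27/44, 3/4, 39/44, 1]
j=0: u_0=1/60 ∈ [0, 1/44) → index 0
j=1: u_1=17/120 ∈ [1/44, 5/22) → index 1
j=2: u_2=4/15 ∈ [5/22, 9/22) → index 2
j=3: u_3=47/120 ∈ [5/22, 9/22) → index 2
j=4: u_4=31/60 ∈ [21/44, 27/44) → index 4
j=5: u_5=77/120 ∈ [27/44, 3/4) → index 5
j=6: u_6=23/30 ∈ [3/4, 39/44) → index 6
j=7: u_7=107/120 ∈ [39/44, 1) → index 7

0 1 2 2 4 5 6 7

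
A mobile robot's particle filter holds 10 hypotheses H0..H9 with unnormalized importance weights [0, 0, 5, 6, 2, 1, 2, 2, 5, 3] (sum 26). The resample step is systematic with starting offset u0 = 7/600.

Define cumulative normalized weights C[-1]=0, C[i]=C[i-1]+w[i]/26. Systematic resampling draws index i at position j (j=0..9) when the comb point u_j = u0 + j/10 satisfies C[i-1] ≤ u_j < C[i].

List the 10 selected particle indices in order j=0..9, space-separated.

2 2 3 3 3 5 6 8 8 9

C = [0, 0, 5/26, 11/26, 1/2, 7/13, 8/13, 9/13, 23/26, 1]
j=0: u_0=7/600 ∈ [0, 5/26) → index 2
j=1: u_1=67/600 ∈ [0, 5/26) → index 2
j=2: u_2=127/600 ∈ [5/26, 11/26) → index 3
j=3: u_3=187/600 ∈ [5/26, 11/26) → index 3
j=4: u_4=247/600 ∈ [5/26, 11/26) → index 3
j=5: u_5=307/600 ∈ [1/2, 7/13) → index 5
j=6: u_6=367/600 ∈ [7/13, 8/13) → index 6
j=7: u_7=427/600 ∈ [9/13, 23/26) → index 8
j=8: u_8=487/600 ∈ [9/13, 23/26) → index 8
j=9: u_9=547/600 ∈ [23/26, 1) → index 9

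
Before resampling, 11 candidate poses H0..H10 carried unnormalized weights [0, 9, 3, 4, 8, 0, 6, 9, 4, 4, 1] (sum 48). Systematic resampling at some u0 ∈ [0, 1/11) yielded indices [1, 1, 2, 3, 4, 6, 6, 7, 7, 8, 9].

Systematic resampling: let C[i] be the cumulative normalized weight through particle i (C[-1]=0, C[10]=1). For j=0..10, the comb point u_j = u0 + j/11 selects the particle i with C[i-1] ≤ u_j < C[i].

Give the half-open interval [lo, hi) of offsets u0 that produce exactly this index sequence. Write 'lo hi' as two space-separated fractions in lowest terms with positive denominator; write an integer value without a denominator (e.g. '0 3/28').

1/22 2/33

C = [0, 3/16, 1/4, 1/3, 1/2, 1/2, 5/8, 13/16, 43/48, 47/48, 1]
j=0 picked index 1: u0 ∈ [0, 3/16)
j=1 picked index 1: u0 ∈ [-1/11, 17/176)
j=2 picked index 2: u0 ∈ [1/176, 3/44)
j=3 picked index 3: u0 ∈ [-1/44, 2/33)
j=4 picked index 4: u0 ∈ [-1/33, 3/22)
j=5 picked index 6: u0 ∈ [1/22, 15/88)
j=6 picked index 6: u0 ∈ [-1/22, 7/88)
j=7 picked index 7: u0 ∈ [-1/88, 31/176)
j=8 picked index 7: u0 ∈ [-9/88, 15/176)
j=9 picked index 8: u0 ∈ [-1/176, 41/528)
j=10 picked index 9: u0 ∈ [-7/528, 37/528)
intersection: [1/22, 2/33)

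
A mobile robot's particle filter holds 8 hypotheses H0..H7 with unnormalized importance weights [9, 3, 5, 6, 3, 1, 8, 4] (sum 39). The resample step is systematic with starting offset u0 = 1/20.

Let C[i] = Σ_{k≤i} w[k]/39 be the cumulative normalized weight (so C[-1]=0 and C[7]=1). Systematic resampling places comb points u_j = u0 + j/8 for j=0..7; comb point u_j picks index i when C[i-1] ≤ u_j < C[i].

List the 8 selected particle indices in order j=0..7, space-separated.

C = [3/13, 4/13, 17/39, 23/39, 2/3, 9/13, 35/39, 1]
j=0: u_0=1/20 ∈ [0, 3/13) → index 0
j=1: u_1=7/40 ∈ [0, 3/13) → index 0
j=2: u_2=3/10 ∈ [3/13, 4/13) → index 1
j=3: u_3=17/40 ∈ [4/13, 17/39) → index 2
j=4: u_4=11/20 ∈ [17/39, 23/39) → index 3
j=5: u_5=27/40 ∈ [2/3, 9/13) → index 5
j=6: u_6=4/5 ∈ [9/13, 35/39) → index 6
j=7: u_7=37/40 ∈ [35/39, 1) → index 7

0 0 1 2 3 5 6 7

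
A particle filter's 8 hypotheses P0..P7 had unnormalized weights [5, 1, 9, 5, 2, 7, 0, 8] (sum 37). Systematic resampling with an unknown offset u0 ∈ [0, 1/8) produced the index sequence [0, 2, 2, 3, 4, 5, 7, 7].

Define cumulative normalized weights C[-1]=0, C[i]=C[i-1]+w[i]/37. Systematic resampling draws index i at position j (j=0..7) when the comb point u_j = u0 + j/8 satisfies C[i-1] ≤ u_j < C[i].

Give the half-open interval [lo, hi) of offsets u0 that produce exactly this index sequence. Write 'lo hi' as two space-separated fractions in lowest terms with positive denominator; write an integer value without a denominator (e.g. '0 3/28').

C = [5/37, 6/37, 15/37, 20/37, 22/37, 29/37, 29/37, 1]
j=0 picked index 0: u0 ∈ [0, 5/37)
j=1 picked index 2: u0 ∈ [11/296, 83/296)
j=2 picked index 2: u0 ∈ [-13/148, 23/148)
j=3 picked index 3: u0 ∈ [9/296, 49/296)
j=4 picked index 4: u0 ∈ [3/74, 7/74)
j=5 picked index 5: u0 ∈ [-9/296, 47/296)
j=6 picked index 7: u0 ∈ [5/148, 1/4)
j=7 picked index 7: u0 ∈ [-27/296, 1/8)
intersection: [3/74, 7/74)

3/74 7/74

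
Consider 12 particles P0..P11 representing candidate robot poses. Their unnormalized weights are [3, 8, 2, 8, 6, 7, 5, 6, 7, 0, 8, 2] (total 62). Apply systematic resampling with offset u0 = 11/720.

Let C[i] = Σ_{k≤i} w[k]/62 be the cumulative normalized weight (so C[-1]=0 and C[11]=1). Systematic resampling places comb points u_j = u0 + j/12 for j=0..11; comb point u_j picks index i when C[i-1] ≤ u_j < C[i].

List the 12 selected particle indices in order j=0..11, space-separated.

C = [3/62, 11/62, 13/62, 21/62, 27/62, 17/31, 39/62, 45/62, 26/31, 26/31, 30/31, 1]
j=0: u_0=11/720 ∈ [0, 3/62) → index 0
j=1: u_1=71/720 ∈ [3/62, 11/62) → index 1
j=2: u_2=131/720 ∈ [11/62, 13/62) → index 2
j=3: u_3=191/720 ∈ [13/62, 21/62) → index 3
j=4: u_4=251/720 ∈ [21/62, 27/62) → index 4
j=5: u_5=311/720 ∈ [21/62, 27/62) → index 4
j=6: u_6=371/720 ∈ [27/62, 17/31) → index 5
j=7: u_7=431/720 ∈ [17/31, 39/62) → index 6
j=8: u_8=491/720 ∈ [39/62, 45/62) → index 7
j=9: u_9=551/720 ∈ [45/62, 26/31) → index 8
j=10: u_10=611/720 ∈ [26/31, 30/31) → index 10
j=11: u_11=671/720 ∈ [26/31, 30/31) → index 10

0 1 2 3 4 4 5 6 7 8 10 10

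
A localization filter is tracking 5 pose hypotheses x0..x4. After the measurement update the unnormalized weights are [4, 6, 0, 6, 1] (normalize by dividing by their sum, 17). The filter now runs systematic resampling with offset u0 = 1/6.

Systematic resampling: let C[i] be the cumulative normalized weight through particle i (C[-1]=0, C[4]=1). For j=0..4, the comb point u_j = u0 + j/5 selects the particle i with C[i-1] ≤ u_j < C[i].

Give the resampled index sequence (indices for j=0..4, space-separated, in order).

C = [4/17, 10/17, 10/17, 16/17, 1]
j=0: u_0=1/6 ∈ [0, 4/17) → index 0
j=1: u_1=11/30 ∈ [4/17, 10/17) → index 1
j=2: u_2=17/30 ∈ [4/17, 10/17) → index 1
j=3: u_3=23/30 ∈ [10/17, 16/17) → index 3
j=4: u_4=29/30 ∈ [16/17, 1) → index 4

0 1 1 3 4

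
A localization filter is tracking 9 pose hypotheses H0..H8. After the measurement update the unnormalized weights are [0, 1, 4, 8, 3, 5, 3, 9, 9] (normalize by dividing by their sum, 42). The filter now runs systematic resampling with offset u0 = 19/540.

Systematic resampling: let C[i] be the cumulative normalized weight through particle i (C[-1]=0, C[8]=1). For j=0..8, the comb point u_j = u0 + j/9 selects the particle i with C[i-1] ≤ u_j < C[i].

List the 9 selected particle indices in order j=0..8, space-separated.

C = [0, 1/42, 5/42, 13/42, 8/21, 1/2, 4/7, 11/14, 1]
j=0: u_0=19/540 ∈ [1/42, 5/42) → index 2
j=1: u_1=79/540 ∈ [5/42, 13/42) → index 3
j=2: u_2=139/540 ∈ [5/42, 13/42) → index 3
j=3: u_3=199/540 ∈ [13/42, 8/21) → index 4
j=4: u_4=259/540 ∈ [8/21, 1/2) → index 5
j=5: u_5=319/540 ∈ [4/7, 11/14) → index 7
j=6: u_6=379/540 ∈ [4/7, 11/14) → index 7
j=7: u_7=439/540 ∈ [11/14, 1) → index 8
j=8: u_8=499/540 ∈ [11/14, 1) → index 8

2 3 3 4 5 7 7 8 8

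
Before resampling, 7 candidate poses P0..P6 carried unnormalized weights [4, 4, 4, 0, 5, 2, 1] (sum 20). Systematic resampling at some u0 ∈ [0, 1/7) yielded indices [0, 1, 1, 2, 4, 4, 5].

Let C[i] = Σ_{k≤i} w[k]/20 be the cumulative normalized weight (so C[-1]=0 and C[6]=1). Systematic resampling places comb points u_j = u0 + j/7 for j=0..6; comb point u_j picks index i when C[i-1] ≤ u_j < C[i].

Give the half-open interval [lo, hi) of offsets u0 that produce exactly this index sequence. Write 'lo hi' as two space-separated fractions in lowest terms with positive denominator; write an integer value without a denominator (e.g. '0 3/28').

2/35 13/140

C = [1/5, 2/5, 3/5, 3/5, 17/20, 19/20, 1]
j=0 picked index 0: u0 ∈ [0, 1/5)
j=1 picked index 1: u0 ∈ [2/35, 9/35)
j=2 picked index 1: u0 ∈ [-3/35, 4/35)
j=3 picked index 2: u0 ∈ [-1/35, 6/35)
j=4 picked index 4: u0 ∈ [1/35, 39/140)
j=5 picked index 4: u0 ∈ [-4/35, 19/140)
j=6 picked index 5: u0 ∈ [-1/140, 13/140)
intersection: [2/35, 13/140)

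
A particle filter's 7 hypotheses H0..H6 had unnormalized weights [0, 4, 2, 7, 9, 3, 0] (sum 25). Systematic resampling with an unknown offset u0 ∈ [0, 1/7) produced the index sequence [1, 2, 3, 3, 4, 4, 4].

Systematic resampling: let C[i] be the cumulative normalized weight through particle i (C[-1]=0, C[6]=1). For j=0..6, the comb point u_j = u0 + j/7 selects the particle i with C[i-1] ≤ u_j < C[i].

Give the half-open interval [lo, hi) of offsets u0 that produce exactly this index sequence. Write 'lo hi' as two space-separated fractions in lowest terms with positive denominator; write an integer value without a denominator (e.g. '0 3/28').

C = [0, 4/25, 6/25, 13/25, 22/25, 1, 1]
j=0 picked index 1: u0 ∈ [0, 4/25)
j=1 picked index 2: u0 ∈ [3/175, 17/175)
j=2 picked index 3: u0 ∈ [-8/175, 41/175)
j=3 picked index 3: u0 ∈ [-33/175, 16/175)
j=4 picked index 4: u0 ∈ [-9/175, 54/175)
j=5 picked index 4: u0 ∈ [-34/175, 29/175)
j=6 picked index 4: u0 ∈ [-59/175, 4/175)
intersection: [3/175, 4/175)

3/175 4/175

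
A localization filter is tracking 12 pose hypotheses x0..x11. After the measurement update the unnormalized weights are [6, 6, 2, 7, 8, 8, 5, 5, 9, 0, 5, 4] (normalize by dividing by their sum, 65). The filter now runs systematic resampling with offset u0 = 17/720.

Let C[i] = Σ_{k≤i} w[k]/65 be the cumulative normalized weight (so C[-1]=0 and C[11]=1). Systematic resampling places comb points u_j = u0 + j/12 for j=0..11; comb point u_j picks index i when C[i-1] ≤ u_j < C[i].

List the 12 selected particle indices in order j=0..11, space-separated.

C = [6/65, 12/65, 14/65, 21/65, 29/65, 37/65, 42/65, 47/65, 56/65, 56/65, 61/65, 1]
j=0: u_0=17/720 ∈ [0, 6/65) → index 0
j=1: u_1=77/720 ∈ [6/65, 12/65) → index 1
j=2: u_2=137/720 ∈ [12/65, 14/65) → index 2
j=3: u_3=197/720 ∈ [14/65, 21/65) → index 3
j=4: u_4=257/720 ∈ [21/65, 29/65) → index 4
j=5: u_5=317/720 ∈ [21/65, 29/65) → index 4
j=6: u_6=377/720 ∈ [29/65, 37/65) → index 5
j=7: u_7=437/720 ∈ [37/65, 42/65) → index 6
j=8: u_8=497/720 ∈ [42/65, 47/65) → index 7
j=9: u_9=557/720 ∈ [47/65, 56/65) → index 8
j=10: u_10=617/720 ∈ [47/65, 56/65) → index 8
j=11: u_11=677/720 ∈ [61/65, 1) → index 11

0 1 2 3 4 4 5 6 7 8 8 11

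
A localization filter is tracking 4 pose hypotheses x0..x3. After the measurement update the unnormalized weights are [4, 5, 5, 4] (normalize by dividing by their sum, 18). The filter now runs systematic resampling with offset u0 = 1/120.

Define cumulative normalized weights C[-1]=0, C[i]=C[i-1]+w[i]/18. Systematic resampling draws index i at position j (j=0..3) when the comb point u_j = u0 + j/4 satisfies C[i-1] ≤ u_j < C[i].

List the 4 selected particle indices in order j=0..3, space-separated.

0 1 2 2

C = [2/9, 1/2, 7/9, 1]
j=0: u_0=1/120 ∈ [0, 2/9) → index 0
j=1: u_1=31/120 ∈ [2/9, 1/2) → index 1
j=2: u_2=61/120 ∈ [1/2, 7/9) → index 2
j=3: u_3=91/120 ∈ [1/2, 7/9) → index 2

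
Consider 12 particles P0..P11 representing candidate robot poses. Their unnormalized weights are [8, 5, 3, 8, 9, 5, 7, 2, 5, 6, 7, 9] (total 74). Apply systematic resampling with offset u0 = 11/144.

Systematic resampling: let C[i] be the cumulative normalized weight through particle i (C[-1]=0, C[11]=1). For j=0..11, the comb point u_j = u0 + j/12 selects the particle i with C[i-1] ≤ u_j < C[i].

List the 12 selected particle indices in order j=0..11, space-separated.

0 1 3 4 4 5 6 8 9 10 11 11

C = [4/37, 13/74, 8/37, 12/37, 33/74, 19/37, 45/74, 47/74, 26/37, 29/37, 65/74, 1]
j=0: u_0=11/144 ∈ [0, 4/37) → index 0
j=1: u_1=23/144 ∈ [4/37, 13/74) → index 1
j=2: u_2=35/144 ∈ [8/37, 12/37) → index 3
j=3: u_3=47/144 ∈ [12/37, 33/74) → index 4
j=4: u_4=59/144 ∈ [12/37, 33/74) → index 4
j=5: u_5=71/144 ∈ [33/74, 19/37) → index 5
j=6: u_6=83/144 ∈ [19/37, 45/74) → index 6
j=7: u_7=95/144 ∈ [47/74, 26/37) → index 8
j=8: u_8=107/144 ∈ [26/37, 29/37) → index 9
j=9: u_9=119/144 ∈ [29/37, 65/74) → index 10
j=10: u_10=131/144 ∈ [65/74, 1) → index 11
j=11: u_11=143/144 ∈ [65/74, 1) → index 11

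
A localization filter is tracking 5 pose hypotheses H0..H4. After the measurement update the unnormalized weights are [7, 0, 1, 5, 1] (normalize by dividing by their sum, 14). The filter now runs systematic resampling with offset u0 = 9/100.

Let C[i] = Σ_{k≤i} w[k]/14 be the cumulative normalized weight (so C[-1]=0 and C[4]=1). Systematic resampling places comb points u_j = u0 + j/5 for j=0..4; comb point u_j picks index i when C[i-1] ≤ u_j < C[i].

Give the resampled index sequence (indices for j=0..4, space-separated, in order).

0 0 0 3 3

C = [1/2, 1/2, 4/7, 13/14, 1]
j=0: u_0=9/100 ∈ [0, 1/2) → index 0
j=1: u_1=29/100 ∈ [0, 1/2) → index 0
j=2: u_2=49/100 ∈ [0, 1/2) → index 0
j=3: u_3=69/100 ∈ [4/7, 13/14) → index 3
j=4: u_4=89/100 ∈ [4/7, 13/14) → index 3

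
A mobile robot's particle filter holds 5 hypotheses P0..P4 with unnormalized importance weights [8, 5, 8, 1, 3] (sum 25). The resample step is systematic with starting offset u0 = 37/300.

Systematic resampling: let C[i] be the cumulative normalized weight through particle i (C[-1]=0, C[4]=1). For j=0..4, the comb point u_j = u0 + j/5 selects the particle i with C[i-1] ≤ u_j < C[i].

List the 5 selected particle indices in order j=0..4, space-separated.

C = [8/25, 13/25, 21/25, 22/25, 1]
j=0: u_0=37/300 ∈ [0, 8/25) → index 0
j=1: u_1=97/300 ∈ [8/25, 13/25) → index 1
j=2: u_2=157/300 ∈ [13/25, 21/25) → index 2
j=3: u_3=217/300 ∈ [13/25, 21/25) → index 2
j=4: u_4=277/300 ∈ [22/25, 1) → index 4

0 1 2 2 4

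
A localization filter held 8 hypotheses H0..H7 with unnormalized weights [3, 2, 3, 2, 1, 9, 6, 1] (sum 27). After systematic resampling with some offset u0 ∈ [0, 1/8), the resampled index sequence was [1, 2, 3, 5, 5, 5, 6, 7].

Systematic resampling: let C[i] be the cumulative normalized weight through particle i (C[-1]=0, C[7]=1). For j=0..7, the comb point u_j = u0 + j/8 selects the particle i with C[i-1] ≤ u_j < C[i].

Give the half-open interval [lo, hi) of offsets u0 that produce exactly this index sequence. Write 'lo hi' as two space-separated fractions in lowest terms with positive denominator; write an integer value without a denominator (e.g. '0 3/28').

1/9 25/216

C = [1/9, 5/27, 8/27, 10/27, 11/27, 20/27, 26/27, 1]
j=0 picked index 1: u0 ∈ [1/9, 5/27)
j=1 picked index 2: u0 ∈ [13/216, 37/216)
j=2 picked index 3: u0 ∈ [5/108, 13/108)
j=3 picked index 5: u0 ∈ [7/216, 79/216)
j=4 picked index 5: u0 ∈ [-5/54, 13/54)
j=5 picked index 5: u0 ∈ [-47/216, 25/216)
j=6 picked index 6: u0 ∈ [-1/108, 23/108)
j=7 picked index 7: u0 ∈ [19/216, 1/8)
intersection: [1/9, 25/216)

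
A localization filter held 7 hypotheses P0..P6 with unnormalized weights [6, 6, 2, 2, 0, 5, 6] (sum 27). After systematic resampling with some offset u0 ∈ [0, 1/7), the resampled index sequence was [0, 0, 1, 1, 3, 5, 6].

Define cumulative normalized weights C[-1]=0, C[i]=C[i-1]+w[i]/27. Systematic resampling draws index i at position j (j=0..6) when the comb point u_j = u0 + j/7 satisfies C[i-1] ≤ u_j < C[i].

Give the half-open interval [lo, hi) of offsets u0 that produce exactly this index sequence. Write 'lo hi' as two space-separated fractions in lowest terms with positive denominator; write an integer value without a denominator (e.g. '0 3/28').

C = [2/9, 4/9, 14/27, 16/27, 16/27, 7/9, 1]
j=0 picked index 0: u0 ∈ [0, 2/9)
j=1 picked index 0: u0 ∈ [-1/7, 5/63)
j=2 picked index 1: u0 ∈ [-4/63, 10/63)
j=3 picked index 1: u0 ∈ [-13/63, 1/63)
j=4 picked index 3: u0 ∈ [-10/189, 4/189)
j=5 picked index 5: u0 ∈ [-23/189, 4/63)
j=6 picked index 6: u0 ∈ [-5/63, 1/7)
intersection: [0, 1/63)

0 1/63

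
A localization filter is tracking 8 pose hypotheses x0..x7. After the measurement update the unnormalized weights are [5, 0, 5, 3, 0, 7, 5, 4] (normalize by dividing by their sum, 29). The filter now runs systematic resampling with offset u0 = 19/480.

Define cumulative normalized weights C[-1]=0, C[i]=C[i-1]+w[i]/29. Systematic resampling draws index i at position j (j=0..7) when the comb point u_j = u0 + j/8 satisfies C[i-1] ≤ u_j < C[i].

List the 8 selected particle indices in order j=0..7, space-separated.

0 0 2 3 5 5 6 7

C = [5/29, 5/29, 10/29, 13/29, 13/29, 20/29, 25/29, 1]
j=0: u_0=19/480 ∈ [0, 5/29) → index 0
j=1: u_1=79/480 ∈ [0, 5/29) → index 0
j=2: u_2=139/480 ∈ [5/29, 10/29) → index 2
j=3: u_3=199/480 ∈ [10/29, 13/29) → index 3
j=4: u_4=259/480 ∈ [13/29, 20/29) → index 5
j=5: u_5=319/480 ∈ [13/29, 20/29) → index 5
j=6: u_6=379/480 ∈ [20/29, 25/29) → index 6
j=7: u_7=439/480 ∈ [25/29, 1) → index 7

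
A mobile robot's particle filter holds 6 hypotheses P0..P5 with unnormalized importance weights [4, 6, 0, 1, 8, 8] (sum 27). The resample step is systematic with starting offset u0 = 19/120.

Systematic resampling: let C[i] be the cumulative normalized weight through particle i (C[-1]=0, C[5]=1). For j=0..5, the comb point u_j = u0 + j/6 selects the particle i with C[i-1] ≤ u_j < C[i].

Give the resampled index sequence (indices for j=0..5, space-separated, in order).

1 1 4 4 5 5

C = [4/27, 10/27, 10/27, 11/27, 19/27, 1]
j=0: u_0=19/120 ∈ [4/27, 10/27) → index 1
j=1: u_1=13/40 ∈ [4/27, 10/27) → index 1
j=2: u_2=59/120 ∈ [11/27, 19/27) → index 4
j=3: u_3=79/120 ∈ [11/27, 19/27) → index 4
j=4: u_4=33/40 ∈ [19/27, 1) → index 5
j=5: u_5=119/120 ∈ [19/27, 1) → index 5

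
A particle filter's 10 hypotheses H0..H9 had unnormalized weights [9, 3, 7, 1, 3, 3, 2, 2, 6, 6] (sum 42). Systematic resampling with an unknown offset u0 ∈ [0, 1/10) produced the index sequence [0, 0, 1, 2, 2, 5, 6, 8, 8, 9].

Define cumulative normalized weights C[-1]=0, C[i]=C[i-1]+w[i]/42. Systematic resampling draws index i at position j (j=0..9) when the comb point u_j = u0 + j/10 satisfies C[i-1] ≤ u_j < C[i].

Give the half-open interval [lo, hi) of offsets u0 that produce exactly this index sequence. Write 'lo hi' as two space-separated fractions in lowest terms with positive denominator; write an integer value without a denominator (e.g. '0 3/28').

C = [3/14, 2/7, 19/42, 10/21, 23/42, 13/21, 2/3, 5/7, 6/7, 1]
j=0 picked index 0: u0 ∈ [0, 3/14)
j=1 picked index 0: u0 ∈ [-1/10, 4/35)
j=2 picked index 1: u0 ∈ [1/70, 3/35)
j=3 picked index 2: u0 ∈ [-1/70, 16/105)
j=4 picked index 2: u0 ∈ [-4/35, 11/210)
j=5 picked index 5: u0 ∈ [1/21, 5/42)
j=6 picked index 6: u0 ∈ [2/105, 1/15)
j=7 picked index 8: u0 ∈ [1/70, 11/70)
j=8 picked index 8: u0 ∈ [-3/35, 2/35)
j=9 picked index 9: u0 ∈ [-3/70, 1/10)
intersection: [1/21, 11/210)

1/21 11/210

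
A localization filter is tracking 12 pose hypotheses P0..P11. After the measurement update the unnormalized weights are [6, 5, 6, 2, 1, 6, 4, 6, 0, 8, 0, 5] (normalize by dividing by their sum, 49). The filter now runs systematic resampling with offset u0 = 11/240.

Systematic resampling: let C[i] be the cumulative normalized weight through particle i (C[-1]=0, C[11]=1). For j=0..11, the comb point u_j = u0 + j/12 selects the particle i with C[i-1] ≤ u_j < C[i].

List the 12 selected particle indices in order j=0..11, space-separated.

C = [6/49, 11/49, 17/49, 19/49, 20/49, 26/49, 30/49, 36/49, 36/49, 44/49, 44/49, 1]
j=0: u_0=11/240 ∈ [0, 6/49) → index 0
j=1: u_1=31/240 ∈ [6/49, 11/49) → index 1
j=2: u_2=17/80 ∈ [6/49, 11/49) → index 1
j=3: u_3=71/240 ∈ [11/49, 17/49) → index 2
j=4: u_4=91/240 ∈ [17/49, 19/49) → index 3
j=5: u_5=37/80 ∈ [20/49, 26/49) → index 5
j=6: u_6=131/240 ∈ [26/49, 30/49) → index 6
j=7: u_7=151/240 ∈ [30/49, 36/49) → index 7
j=8: u_8=57/80 ∈ [30/49, 36/49) → index 7
j=9: u_9=191/240 ∈ [36/49, 44/49) → index 9
j=10: u_10=211/240 ∈ [36/49, 44/49) → index 9
j=11: u_11=77/80 ∈ [44/49, 1) → index 11

0 1 1 2 3 5 6 7 7 9 9 11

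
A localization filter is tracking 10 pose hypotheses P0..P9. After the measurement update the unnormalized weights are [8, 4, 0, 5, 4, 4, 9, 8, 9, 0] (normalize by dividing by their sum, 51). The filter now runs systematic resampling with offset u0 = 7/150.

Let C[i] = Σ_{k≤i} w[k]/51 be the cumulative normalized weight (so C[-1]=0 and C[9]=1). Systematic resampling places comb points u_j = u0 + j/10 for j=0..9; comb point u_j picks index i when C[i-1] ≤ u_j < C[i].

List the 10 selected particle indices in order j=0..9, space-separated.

C = [8/51, 4/17, 4/17, 1/3, 7/17, 25/51, 2/3, 14/17, 1, 1]
j=0: u_0=7/150 ∈ [0, 8/51) → index 0
j=1: u_1=11/75 ∈ [0, 8/51) → index 0
j=2: u_2=37/150 ∈ [4/17, 1/3) → index 3
j=3: u_3=26/75 ∈ [1/3, 7/17) → index 4
j=4: u_4=67/150 ∈ [7/17, 25/51) → index 5
j=5: u_5=41/75 ∈ [25/51, 2/3) → index 6
j=6: u_6=97/150 ∈ [25/51, 2/3) → index 6
j=7: u_7=56/75 ∈ [2/3, 14/17) → index 7
j=8: u_8=127/150 ∈ [14/17, 1) → index 8
j=9: u_9=71/75 ∈ [14/17, 1) → index 8

0 0 3 4 5 6 6 7 8 8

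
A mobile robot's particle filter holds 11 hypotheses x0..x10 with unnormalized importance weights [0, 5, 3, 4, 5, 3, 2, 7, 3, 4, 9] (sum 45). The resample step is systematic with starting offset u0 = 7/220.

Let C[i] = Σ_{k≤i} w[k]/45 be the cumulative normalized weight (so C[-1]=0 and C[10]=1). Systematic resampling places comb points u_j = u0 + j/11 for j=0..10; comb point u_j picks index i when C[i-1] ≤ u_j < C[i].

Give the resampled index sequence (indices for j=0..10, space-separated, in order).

1 2 3 4 5 6 7 8 9 10 10

C = [0, 1/9, 8/45, 4/15, 17/45, 4/9, 22/45, 29/45, 32/45, 4/5, 1]
j=0: u_0=7/220 ∈ [0, 1/9) → index 1
j=1: u_1=27/220 ∈ [1/9, 8/45) → index 2
j=2: u_2=47/220 ∈ [8/45, 4/15) → index 3
j=3: u_3=67/220 ∈ [4/15, 17/45) → index 4
j=4: u_4=87/220 ∈ [17/45, 4/9) → index 5
j=5: u_5=107/220 ∈ [4/9, 22/45) → index 6
j=6: u_6=127/220 ∈ [22/45, 29/45) → index 7
j=7: u_7=147/220 ∈ [29/45, 32/45) → index 8
j=8: u_8=167/220 ∈ [32/45, 4/5) → index 9
j=9: u_9=17/20 ∈ [4/5, 1) → index 10
j=10: u_10=207/220 ∈ [4/5, 1) → index 10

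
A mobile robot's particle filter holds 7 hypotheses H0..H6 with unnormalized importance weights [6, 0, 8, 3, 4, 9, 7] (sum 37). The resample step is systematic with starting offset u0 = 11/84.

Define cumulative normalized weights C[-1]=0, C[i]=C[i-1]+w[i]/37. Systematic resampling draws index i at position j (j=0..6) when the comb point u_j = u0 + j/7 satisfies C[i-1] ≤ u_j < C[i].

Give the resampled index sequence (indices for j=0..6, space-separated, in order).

0 2 3 4 5 6 6

C = [6/37, 6/37, 14/37, 17/37, 21/37, 30/37, 1]
j=0: u_0=11/84 ∈ [0, 6/37) → index 0
j=1: u_1=23/84 ∈ [6/37, 14/37) → index 2
j=2: u_2=5/12 ∈ [14/37, 17/37) → index 3
j=3: u_3=47/84 ∈ [17/37, 21/37) → index 4
j=4: u_4=59/84 ∈ [21/37, 30/37) → index 5
j=5: u_5=71/84 ∈ [30/37, 1) → index 6
j=6: u_6=83/84 ∈ [30/37, 1) → index 6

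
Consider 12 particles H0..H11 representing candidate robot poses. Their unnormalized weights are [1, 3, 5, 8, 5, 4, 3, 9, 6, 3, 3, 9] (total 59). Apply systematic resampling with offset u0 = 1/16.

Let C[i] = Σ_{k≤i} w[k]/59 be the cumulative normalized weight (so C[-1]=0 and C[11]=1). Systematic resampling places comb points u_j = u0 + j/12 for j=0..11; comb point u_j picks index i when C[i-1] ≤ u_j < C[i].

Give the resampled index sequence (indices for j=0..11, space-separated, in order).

C = [1/59, 4/59, 9/59, 17/59, 22/59, 26/59, 29/59, 38/59, 44/59, 47/59, 50/59, 1]
j=0: u_0=1/16 ∈ [1/59, 4/59) → index 1
j=1: u_1=7/48 ∈ [4/59, 9/59) → index 2
j=2: u_2=11/48 ∈ [9/59, 17/59) → index 3
j=3: u_3=5/16 ∈ [17/59, 22/59) → index 4
j=4: u_4=19/48 ∈ [22/59, 26/59) → index 5
j=5: u_5=23/48 ∈ [26/59, 29/59) → index 6
j=6: u_6=9/16 ∈ [29/59, 38/59) → index 7
j=7: u_7=31/48 ∈ [38/59, 44/59) → index 8
j=8: u_8=35/48 ∈ [38/59, 44/59) → index 8
j=9: u_9=13/16 ∈ [47/59, 50/59) → index 10
j=10: u_10=43/48 ∈ [50/59, 1) → index 11
j=11: u_11=47/48 ∈ [50/59, 1) → index 11

1 2 3 4 5 6 7 8 8 10 11 11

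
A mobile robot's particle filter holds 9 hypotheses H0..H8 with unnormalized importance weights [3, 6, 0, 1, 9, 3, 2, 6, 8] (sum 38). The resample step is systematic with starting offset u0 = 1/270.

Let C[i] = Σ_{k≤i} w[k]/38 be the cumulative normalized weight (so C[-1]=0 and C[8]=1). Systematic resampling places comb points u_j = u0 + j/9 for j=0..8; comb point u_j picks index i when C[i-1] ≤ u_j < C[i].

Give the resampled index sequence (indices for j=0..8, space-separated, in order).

0 1 1 4 4 5 7 7 8

C = [3/38, 9/38, 9/38, 5/19, 1/2, 11/19, 12/19, 15/19, 1]
j=0: u_0=1/270 ∈ [0, 3/38) → index 0
j=1: u_1=31/270 ∈ [3/38, 9/38) → index 1
j=2: u_2=61/270 ∈ [3/38, 9/38) → index 1
j=3: u_3=91/270 ∈ [5/19, 1/2) → index 4
j=4: u_4=121/270 ∈ [5/19, 1/2) → index 4
j=5: u_5=151/270 ∈ [1/2, 11/19) → index 5
j=6: u_6=181/270 ∈ [12/19, 15/19) → index 7
j=7: u_7=211/270 ∈ [12/19, 15/19) → index 7
j=8: u_8=241/270 ∈ [15/19, 1) → index 8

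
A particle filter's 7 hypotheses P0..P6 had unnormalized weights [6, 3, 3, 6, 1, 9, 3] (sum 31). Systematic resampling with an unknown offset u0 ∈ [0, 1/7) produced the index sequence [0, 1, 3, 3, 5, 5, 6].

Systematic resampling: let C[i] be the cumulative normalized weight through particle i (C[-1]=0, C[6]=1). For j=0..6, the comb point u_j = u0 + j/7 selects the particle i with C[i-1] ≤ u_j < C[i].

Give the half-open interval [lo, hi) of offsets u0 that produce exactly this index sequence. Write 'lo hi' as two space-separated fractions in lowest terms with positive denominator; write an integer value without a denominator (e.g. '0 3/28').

22/217 1/7

C = [6/31, 9/31, 12/31, 18/31, 19/31, 28/31, 1]
j=0 picked index 0: u0 ∈ [0, 6/31)
j=1 picked index 1: u0 ∈ [11/217, 32/217)
j=2 picked index 3: u0 ∈ [22/217, 64/217)
j=3 picked index 3: u0 ∈ [-9/217, 33/217)
j=4 picked index 5: u0 ∈ [9/217, 72/217)
j=5 picked index 5: u0 ∈ [-22/217, 41/217)
j=6 picked index 6: u0 ∈ [10/217, 1/7)
intersection: [22/217, 1/7)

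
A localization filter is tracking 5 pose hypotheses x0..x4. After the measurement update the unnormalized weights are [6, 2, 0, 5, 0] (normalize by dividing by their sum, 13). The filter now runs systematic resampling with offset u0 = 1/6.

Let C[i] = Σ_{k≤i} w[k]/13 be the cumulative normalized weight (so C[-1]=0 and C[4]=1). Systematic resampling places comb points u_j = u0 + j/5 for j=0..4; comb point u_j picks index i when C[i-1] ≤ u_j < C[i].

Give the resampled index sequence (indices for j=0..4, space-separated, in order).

0 0 1 3 3

C = [6/13, 8/13, 8/13, 1, 1]
j=0: u_0=1/6 ∈ [0, 6/13) → index 0
j=1: u_1=11/30 ∈ [0, 6/13) → index 0
j=2: u_2=17/30 ∈ [6/13, 8/13) → index 1
j=3: u_3=23/30 ∈ [8/13, 1) → index 3
j=4: u_4=29/30 ∈ [8/13, 1) → index 3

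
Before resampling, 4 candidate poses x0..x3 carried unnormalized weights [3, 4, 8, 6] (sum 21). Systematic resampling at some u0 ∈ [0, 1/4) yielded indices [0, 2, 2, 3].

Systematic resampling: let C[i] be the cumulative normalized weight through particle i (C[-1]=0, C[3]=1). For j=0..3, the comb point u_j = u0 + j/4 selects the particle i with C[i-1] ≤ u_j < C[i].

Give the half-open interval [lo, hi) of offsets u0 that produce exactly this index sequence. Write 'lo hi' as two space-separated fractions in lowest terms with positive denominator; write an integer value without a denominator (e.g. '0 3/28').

1/12 1/7

C = [1/7, 1/3, 5/7, 1]
j=0 picked index 0: u0 ∈ [0, 1/7)
j=1 picked index 2: u0 ∈ [1/12, 13/28)
j=2 picked index 2: u0 ∈ [-1/6, 3/14)
j=3 picked index 3: u0 ∈ [-1/28, 1/4)
intersection: [1/12, 1/7)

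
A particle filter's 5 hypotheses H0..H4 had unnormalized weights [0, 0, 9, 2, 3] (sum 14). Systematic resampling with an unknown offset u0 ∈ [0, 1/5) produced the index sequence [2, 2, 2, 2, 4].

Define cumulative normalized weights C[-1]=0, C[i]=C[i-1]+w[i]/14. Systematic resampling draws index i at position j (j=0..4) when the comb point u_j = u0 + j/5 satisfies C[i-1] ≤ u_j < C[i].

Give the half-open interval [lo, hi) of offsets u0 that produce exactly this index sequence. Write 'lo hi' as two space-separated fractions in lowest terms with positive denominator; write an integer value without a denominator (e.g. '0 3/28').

0 3/70

C = [0, 0, 9/14, 11/14, 1]
j=0 picked index 2: u0 ∈ [0, 9/14)
j=1 picked index 2: u0 ∈ [-1/5, 31/70)
j=2 picked index 2: u0 ∈ [-2/5, 17/70)
j=3 picked index 2: u0 ∈ [-3/5, 3/70)
j=4 picked index 4: u0 ∈ [-1/70, 1/5)
intersection: [0, 3/70)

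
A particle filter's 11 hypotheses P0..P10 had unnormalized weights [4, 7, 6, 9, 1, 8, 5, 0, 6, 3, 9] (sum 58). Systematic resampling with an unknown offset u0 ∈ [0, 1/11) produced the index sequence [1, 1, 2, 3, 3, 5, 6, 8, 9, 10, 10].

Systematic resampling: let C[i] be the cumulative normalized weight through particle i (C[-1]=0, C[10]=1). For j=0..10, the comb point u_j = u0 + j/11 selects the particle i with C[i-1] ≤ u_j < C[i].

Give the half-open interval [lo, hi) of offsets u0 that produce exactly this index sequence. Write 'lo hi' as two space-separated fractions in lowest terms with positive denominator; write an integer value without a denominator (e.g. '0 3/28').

2/29 27/319

C = [2/29, 11/58, 17/58, 13/29, 27/58, 35/58, 20/29, 20/29, 23/29, 49/58, 1]
j=0 picked index 1: u0 ∈ [2/29, 11/58)
j=1 picked index 1: u0 ∈ [-7/319, 63/638)
j=2 picked index 2: u0 ∈ [5/638, 71/638)
j=3 picked index 3: u0 ∈ [13/638, 56/319)
j=4 picked index 3: u0 ∈ [-45/638, 27/319)
j=5 picked index 5: u0 ∈ [7/638, 95/638)
j=6 picked index 6: u0 ∈ [37/638, 46/319)
j=7 picked index 8: u0 ∈ [17/319, 50/319)
j=8 picked index 9: u0 ∈ [21/319, 75/638)
j=9 picked index 10: u0 ∈ [17/638, 2/11)
j=10 picked index 10: u0 ∈ [-41/638, 1/11)
intersection: [2/29, 27/319)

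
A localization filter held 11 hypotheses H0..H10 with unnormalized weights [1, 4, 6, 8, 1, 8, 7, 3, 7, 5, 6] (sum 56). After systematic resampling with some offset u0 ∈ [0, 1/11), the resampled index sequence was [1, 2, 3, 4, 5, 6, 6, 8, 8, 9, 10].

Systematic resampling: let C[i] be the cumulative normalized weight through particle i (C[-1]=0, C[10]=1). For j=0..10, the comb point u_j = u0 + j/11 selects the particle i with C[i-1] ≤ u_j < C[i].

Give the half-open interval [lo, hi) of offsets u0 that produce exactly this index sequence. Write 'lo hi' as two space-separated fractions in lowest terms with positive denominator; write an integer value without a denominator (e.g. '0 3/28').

C = [1/56, 5/56, 11/56, 19/56, 5/14, 1/2, 5/8, 19/28, 45/56, 25/28, 1]
j=0 picked index 1: u0 ∈ [1/56, 5/56)
j=1 picked index 2: u0 ∈ [-1/616, 65/616)
j=2 picked index 3: u0 ∈ [9/616, 97/616)
j=3 picked index 4: u0 ∈ [41/616, 13/154)
j=4 picked index 5: u0 ∈ [-1/154, 3/22)
j=5 picked index 6: u0 ∈ [1/22, 15/88)
j=6 picked index 6: u0 ∈ [-1/22, 7/88)
j=7 picked index 8: u0 ∈ [13/308, 103/616)
j=8 picked index 8: u0 ∈ [-15/308, 47/616)
j=9 picked index 9: u0 ∈ [-9/616, 23/308)
j=10 picked index 10: u0 ∈ [-5/308, 1/11)
intersection: [41/616, 23/308)

41/616 23/308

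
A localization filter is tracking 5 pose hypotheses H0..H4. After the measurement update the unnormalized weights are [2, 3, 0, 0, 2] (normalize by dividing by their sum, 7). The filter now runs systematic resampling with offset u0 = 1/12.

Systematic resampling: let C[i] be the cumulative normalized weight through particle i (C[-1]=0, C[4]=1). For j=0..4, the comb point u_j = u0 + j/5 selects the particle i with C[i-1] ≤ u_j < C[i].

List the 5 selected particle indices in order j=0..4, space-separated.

0 0 1 1 4

C = [2/7, 5/7, 5/7, 5/7, 1]
j=0: u_0=1/12 ∈ [0, 2/7) → index 0
j=1: u_1=17/60 ∈ [0, 2/7) → index 0
j=2: u_2=29/60 ∈ [2/7, 5/7) → index 1
j=3: u_3=41/60 ∈ [2/7, 5/7) → index 1
j=4: u_4=53/60 ∈ [5/7, 1) → index 4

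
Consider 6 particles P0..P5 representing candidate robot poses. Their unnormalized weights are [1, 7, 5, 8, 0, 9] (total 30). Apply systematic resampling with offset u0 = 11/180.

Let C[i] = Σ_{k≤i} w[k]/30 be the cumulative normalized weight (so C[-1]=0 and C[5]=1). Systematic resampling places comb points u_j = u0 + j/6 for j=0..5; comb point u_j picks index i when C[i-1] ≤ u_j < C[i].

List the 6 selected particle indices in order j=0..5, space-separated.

1 1 2 3 5 5

C = [1/30, 4/15, 13/30, 7/10, 7/10, 1]
j=0: u_0=11/180 ∈ [1/30, 4/15) → index 1
j=1: u_1=41/180 ∈ [1/30, 4/15) → index 1
j=2: u_2=71/180 ∈ [4/15, 13/30) → index 2
j=3: u_3=101/180 ∈ [13/30, 7/10) → index 3
j=4: u_4=131/180 ∈ [7/10, 1) → index 5
j=5: u_5=161/180 ∈ [7/10, 1) → index 5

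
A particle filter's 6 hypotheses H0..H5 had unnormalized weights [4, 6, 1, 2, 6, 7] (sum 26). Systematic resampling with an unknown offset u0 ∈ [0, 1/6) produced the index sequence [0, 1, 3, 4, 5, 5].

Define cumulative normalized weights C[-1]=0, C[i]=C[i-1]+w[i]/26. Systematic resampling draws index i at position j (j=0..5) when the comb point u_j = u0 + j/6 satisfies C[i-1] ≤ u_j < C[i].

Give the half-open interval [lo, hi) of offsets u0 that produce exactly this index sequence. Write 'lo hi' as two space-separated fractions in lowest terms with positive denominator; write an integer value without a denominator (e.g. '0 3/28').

7/78 2/13

C = [2/13, 5/13, 11/26, 1/2, 19/26, 1]
j=0 picked index 0: u0 ∈ [0, 2/13)
j=1 picked index 1: u0 ∈ [-1/78, 17/78)
j=2 picked index 3: u0 ∈ [7/78, 1/6)
j=3 picked index 4: u0 ∈ [0, 3/13)
j=4 picked index 5: u0 ∈ [5/78, 1/3)
j=5 picked index 5: u0 ∈ [-4/39, 1/6)
intersection: [7/78, 2/13)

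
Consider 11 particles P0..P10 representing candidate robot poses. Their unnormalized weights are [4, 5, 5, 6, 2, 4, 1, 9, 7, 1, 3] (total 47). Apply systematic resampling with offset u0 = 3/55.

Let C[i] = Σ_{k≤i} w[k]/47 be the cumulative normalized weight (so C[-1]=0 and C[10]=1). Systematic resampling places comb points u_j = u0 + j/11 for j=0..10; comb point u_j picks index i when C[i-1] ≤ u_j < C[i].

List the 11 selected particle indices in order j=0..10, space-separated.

0 1 2 3 3 5 7 7 8 8 10

C = [4/47, 9/47, 14/47, 20/47, 22/47, 26/47, 27/47, 36/47, 43/47, 44/47, 1]
j=0: u_0=3/55 ∈ [0, 4/47) → index 0
j=1: u_1=8/55 ∈ [4/47, 9/47) → index 1
j=2: u_2=13/55 ∈ [9/47, 14/47) → index 2
j=3: u_3=18/55 ∈ [14/47, 20/47) → index 3
j=4: u_4=23/55 ∈ [14/47, 20/47) → index 3
j=5: u_5=28/55 ∈ [22/47, 26/47) → index 5
j=6: u_6=3/5 ∈ [27/47, 36/47) → index 7
j=7: u_7=38/55 ∈ [27/47, 36/47) → index 7
j=8: u_8=43/55 ∈ [36/47, 43/47) → index 8
j=9: u_9=48/55 ∈ [36/47, 43/47) → index 8
j=10: u_10=53/55 ∈ [44/47, 1) → index 10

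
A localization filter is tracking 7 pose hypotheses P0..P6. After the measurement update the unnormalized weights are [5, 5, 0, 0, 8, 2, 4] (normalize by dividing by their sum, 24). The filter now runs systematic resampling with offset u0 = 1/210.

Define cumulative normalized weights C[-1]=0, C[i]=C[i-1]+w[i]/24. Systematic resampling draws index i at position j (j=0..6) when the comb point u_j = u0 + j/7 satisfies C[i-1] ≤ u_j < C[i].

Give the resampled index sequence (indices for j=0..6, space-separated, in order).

0 0 1 4 4 4 6

C = [5/24, 5/12, 5/12, 5/12, 3/4, 5/6, 1]
j=0: u_0=1/210 ∈ [0, 5/24) → index 0
j=1: u_1=31/210 ∈ [0, 5/24) → index 0
j=2: u_2=61/210 ∈ [5/24, 5/12) → index 1
j=3: u_3=13/30 ∈ [5/12, 3/4) → index 4
j=4: u_4=121/210 ∈ [5/12, 3/4) → index 4
j=5: u_5=151/210 ∈ [5/12, 3/4) → index 4
j=6: u_6=181/210 ∈ [5/6, 1) → index 6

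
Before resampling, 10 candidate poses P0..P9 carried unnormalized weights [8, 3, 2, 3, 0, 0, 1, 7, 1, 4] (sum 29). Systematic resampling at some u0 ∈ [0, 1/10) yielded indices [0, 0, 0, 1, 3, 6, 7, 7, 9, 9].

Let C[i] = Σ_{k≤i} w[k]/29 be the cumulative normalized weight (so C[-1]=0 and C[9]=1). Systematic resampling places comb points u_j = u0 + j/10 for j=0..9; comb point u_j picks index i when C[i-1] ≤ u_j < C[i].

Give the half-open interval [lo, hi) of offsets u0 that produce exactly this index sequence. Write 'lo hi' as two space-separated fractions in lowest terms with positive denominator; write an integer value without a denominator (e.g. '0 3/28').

C = [8/29, 11/29, 13/29, 16/29, 16/29, 16/29, 17/29, 24/29, 25/29, 1]
j=0 picked index 0: u0 ∈ [0, 8/29)
j=1 picked index 0: u0 ∈ [-1/10, 51/290)
j=2 picked index 0: u0 ∈ [-1/5, 11/145)
j=3 picked index 1: u0 ∈ [-7/290, 23/290)
j=4 picked index 3: u0 ∈ [7/145, 22/145)
j=5 picked index 6: u0 ∈ [3/58, 5/58)
j=6 picked index 7: u0 ∈ [-2/145, 33/145)
j=7 picked index 7: u0 ∈ [-33/290, 37/290)
j=8 picked index 9: u0 ∈ [9/145, 1/5)
j=9 picked index 9: u0 ∈ [-11/290, 1/10)
intersection: [9/145, 11/145)

9/145 11/145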